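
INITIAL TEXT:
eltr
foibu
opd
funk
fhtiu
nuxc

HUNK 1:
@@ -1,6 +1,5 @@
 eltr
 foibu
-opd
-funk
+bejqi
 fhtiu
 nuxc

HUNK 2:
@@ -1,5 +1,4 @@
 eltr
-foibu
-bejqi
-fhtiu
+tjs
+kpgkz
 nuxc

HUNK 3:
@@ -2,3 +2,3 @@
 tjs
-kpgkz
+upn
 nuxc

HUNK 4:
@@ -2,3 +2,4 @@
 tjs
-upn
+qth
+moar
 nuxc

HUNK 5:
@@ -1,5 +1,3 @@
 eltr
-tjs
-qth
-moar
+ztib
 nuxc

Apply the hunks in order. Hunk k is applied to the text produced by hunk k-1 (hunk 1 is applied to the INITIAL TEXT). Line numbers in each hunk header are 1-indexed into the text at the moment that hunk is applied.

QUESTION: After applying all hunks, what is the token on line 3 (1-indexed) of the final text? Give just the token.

Answer: nuxc

Derivation:
Hunk 1: at line 1 remove [opd,funk] add [bejqi] -> 5 lines: eltr foibu bejqi fhtiu nuxc
Hunk 2: at line 1 remove [foibu,bejqi,fhtiu] add [tjs,kpgkz] -> 4 lines: eltr tjs kpgkz nuxc
Hunk 3: at line 2 remove [kpgkz] add [upn] -> 4 lines: eltr tjs upn nuxc
Hunk 4: at line 2 remove [upn] add [qth,moar] -> 5 lines: eltr tjs qth moar nuxc
Hunk 5: at line 1 remove [tjs,qth,moar] add [ztib] -> 3 lines: eltr ztib nuxc
Final line 3: nuxc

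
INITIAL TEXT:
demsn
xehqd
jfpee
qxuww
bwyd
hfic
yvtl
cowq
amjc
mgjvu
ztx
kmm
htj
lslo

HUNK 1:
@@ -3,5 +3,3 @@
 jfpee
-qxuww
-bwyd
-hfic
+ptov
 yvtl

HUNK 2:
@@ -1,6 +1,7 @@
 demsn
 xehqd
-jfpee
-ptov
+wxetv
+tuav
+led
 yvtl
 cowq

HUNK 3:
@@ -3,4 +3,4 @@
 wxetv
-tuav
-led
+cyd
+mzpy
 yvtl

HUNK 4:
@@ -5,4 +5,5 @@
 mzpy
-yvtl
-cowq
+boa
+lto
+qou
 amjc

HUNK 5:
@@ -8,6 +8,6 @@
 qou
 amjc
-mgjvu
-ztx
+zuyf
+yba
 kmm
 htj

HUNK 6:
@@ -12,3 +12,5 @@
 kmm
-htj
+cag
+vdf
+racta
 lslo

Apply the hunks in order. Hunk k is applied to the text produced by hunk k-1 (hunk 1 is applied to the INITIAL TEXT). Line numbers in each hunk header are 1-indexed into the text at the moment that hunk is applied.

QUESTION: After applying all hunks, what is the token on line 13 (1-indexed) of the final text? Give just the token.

Answer: cag

Derivation:
Hunk 1: at line 3 remove [qxuww,bwyd,hfic] add [ptov] -> 12 lines: demsn xehqd jfpee ptov yvtl cowq amjc mgjvu ztx kmm htj lslo
Hunk 2: at line 1 remove [jfpee,ptov] add [wxetv,tuav,led] -> 13 lines: demsn xehqd wxetv tuav led yvtl cowq amjc mgjvu ztx kmm htj lslo
Hunk 3: at line 3 remove [tuav,led] add [cyd,mzpy] -> 13 lines: demsn xehqd wxetv cyd mzpy yvtl cowq amjc mgjvu ztx kmm htj lslo
Hunk 4: at line 5 remove [yvtl,cowq] add [boa,lto,qou] -> 14 lines: demsn xehqd wxetv cyd mzpy boa lto qou amjc mgjvu ztx kmm htj lslo
Hunk 5: at line 8 remove [mgjvu,ztx] add [zuyf,yba] -> 14 lines: demsn xehqd wxetv cyd mzpy boa lto qou amjc zuyf yba kmm htj lslo
Hunk 6: at line 12 remove [htj] add [cag,vdf,racta] -> 16 lines: demsn xehqd wxetv cyd mzpy boa lto qou amjc zuyf yba kmm cag vdf racta lslo
Final line 13: cag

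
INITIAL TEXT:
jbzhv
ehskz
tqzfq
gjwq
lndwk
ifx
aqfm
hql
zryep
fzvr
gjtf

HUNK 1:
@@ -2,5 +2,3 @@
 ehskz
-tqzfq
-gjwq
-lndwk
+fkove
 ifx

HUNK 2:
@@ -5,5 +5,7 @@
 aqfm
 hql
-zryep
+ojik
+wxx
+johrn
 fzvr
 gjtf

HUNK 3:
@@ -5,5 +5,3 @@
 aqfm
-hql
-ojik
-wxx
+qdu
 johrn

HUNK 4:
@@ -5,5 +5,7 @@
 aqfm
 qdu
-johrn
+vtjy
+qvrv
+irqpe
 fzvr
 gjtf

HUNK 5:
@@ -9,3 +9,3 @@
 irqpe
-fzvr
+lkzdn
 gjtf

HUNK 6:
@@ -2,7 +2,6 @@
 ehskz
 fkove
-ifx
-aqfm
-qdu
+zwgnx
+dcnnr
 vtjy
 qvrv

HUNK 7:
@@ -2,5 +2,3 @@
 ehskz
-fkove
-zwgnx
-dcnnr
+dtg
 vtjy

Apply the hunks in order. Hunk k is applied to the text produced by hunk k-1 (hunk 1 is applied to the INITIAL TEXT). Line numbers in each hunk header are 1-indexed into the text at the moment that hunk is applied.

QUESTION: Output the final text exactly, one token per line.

Hunk 1: at line 2 remove [tqzfq,gjwq,lndwk] add [fkove] -> 9 lines: jbzhv ehskz fkove ifx aqfm hql zryep fzvr gjtf
Hunk 2: at line 5 remove [zryep] add [ojik,wxx,johrn] -> 11 lines: jbzhv ehskz fkove ifx aqfm hql ojik wxx johrn fzvr gjtf
Hunk 3: at line 5 remove [hql,ojik,wxx] add [qdu] -> 9 lines: jbzhv ehskz fkove ifx aqfm qdu johrn fzvr gjtf
Hunk 4: at line 5 remove [johrn] add [vtjy,qvrv,irqpe] -> 11 lines: jbzhv ehskz fkove ifx aqfm qdu vtjy qvrv irqpe fzvr gjtf
Hunk 5: at line 9 remove [fzvr] add [lkzdn] -> 11 lines: jbzhv ehskz fkove ifx aqfm qdu vtjy qvrv irqpe lkzdn gjtf
Hunk 6: at line 2 remove [ifx,aqfm,qdu] add [zwgnx,dcnnr] -> 10 lines: jbzhv ehskz fkove zwgnx dcnnr vtjy qvrv irqpe lkzdn gjtf
Hunk 7: at line 2 remove [fkove,zwgnx,dcnnr] add [dtg] -> 8 lines: jbzhv ehskz dtg vtjy qvrv irqpe lkzdn gjtf

Answer: jbzhv
ehskz
dtg
vtjy
qvrv
irqpe
lkzdn
gjtf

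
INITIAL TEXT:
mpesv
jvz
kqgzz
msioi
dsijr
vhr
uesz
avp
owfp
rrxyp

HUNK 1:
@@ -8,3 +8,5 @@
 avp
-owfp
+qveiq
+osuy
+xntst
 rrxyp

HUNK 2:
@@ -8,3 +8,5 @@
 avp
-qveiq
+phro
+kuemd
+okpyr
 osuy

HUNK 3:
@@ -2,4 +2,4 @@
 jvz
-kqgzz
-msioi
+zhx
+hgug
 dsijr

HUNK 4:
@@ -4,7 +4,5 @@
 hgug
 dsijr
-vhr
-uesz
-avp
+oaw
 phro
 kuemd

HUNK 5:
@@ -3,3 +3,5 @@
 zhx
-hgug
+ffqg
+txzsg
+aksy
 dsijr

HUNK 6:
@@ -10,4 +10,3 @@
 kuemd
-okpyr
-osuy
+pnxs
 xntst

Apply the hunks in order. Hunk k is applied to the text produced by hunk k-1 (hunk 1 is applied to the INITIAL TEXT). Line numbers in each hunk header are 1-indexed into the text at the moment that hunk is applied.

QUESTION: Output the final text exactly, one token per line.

Hunk 1: at line 8 remove [owfp] add [qveiq,osuy,xntst] -> 12 lines: mpesv jvz kqgzz msioi dsijr vhr uesz avp qveiq osuy xntst rrxyp
Hunk 2: at line 8 remove [qveiq] add [phro,kuemd,okpyr] -> 14 lines: mpesv jvz kqgzz msioi dsijr vhr uesz avp phro kuemd okpyr osuy xntst rrxyp
Hunk 3: at line 2 remove [kqgzz,msioi] add [zhx,hgug] -> 14 lines: mpesv jvz zhx hgug dsijr vhr uesz avp phro kuemd okpyr osuy xntst rrxyp
Hunk 4: at line 4 remove [vhr,uesz,avp] add [oaw] -> 12 lines: mpesv jvz zhx hgug dsijr oaw phro kuemd okpyr osuy xntst rrxyp
Hunk 5: at line 3 remove [hgug] add [ffqg,txzsg,aksy] -> 14 lines: mpesv jvz zhx ffqg txzsg aksy dsijr oaw phro kuemd okpyr osuy xntst rrxyp
Hunk 6: at line 10 remove [okpyr,osuy] add [pnxs] -> 13 lines: mpesv jvz zhx ffqg txzsg aksy dsijr oaw phro kuemd pnxs xntst rrxyp

Answer: mpesv
jvz
zhx
ffqg
txzsg
aksy
dsijr
oaw
phro
kuemd
pnxs
xntst
rrxyp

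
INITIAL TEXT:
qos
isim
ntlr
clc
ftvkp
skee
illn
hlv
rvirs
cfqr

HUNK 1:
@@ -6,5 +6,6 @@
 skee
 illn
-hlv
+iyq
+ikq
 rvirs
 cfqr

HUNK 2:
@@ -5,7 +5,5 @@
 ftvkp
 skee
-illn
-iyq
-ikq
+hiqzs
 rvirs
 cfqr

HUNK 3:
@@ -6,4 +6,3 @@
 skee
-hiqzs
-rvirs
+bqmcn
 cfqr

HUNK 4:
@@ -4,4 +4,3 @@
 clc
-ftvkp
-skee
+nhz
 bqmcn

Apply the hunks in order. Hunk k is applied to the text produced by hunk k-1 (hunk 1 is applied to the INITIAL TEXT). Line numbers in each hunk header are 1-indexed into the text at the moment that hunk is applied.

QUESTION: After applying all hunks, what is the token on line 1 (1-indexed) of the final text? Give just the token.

Hunk 1: at line 6 remove [hlv] add [iyq,ikq] -> 11 lines: qos isim ntlr clc ftvkp skee illn iyq ikq rvirs cfqr
Hunk 2: at line 5 remove [illn,iyq,ikq] add [hiqzs] -> 9 lines: qos isim ntlr clc ftvkp skee hiqzs rvirs cfqr
Hunk 3: at line 6 remove [hiqzs,rvirs] add [bqmcn] -> 8 lines: qos isim ntlr clc ftvkp skee bqmcn cfqr
Hunk 4: at line 4 remove [ftvkp,skee] add [nhz] -> 7 lines: qos isim ntlr clc nhz bqmcn cfqr
Final line 1: qos

Answer: qos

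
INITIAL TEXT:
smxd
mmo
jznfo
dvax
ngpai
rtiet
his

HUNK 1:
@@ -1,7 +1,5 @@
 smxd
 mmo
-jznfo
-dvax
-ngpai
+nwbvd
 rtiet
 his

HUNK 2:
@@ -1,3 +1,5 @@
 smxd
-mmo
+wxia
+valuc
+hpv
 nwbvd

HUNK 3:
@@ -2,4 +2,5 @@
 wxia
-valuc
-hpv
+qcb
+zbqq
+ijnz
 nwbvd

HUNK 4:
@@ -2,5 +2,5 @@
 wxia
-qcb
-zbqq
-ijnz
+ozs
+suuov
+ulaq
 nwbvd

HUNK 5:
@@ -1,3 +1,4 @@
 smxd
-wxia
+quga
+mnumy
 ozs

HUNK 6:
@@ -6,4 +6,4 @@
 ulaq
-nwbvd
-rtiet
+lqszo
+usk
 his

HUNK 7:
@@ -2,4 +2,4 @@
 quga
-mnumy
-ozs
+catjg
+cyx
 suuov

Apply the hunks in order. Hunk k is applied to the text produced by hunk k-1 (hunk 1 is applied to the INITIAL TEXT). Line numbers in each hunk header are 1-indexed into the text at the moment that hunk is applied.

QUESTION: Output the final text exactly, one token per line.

Answer: smxd
quga
catjg
cyx
suuov
ulaq
lqszo
usk
his

Derivation:
Hunk 1: at line 1 remove [jznfo,dvax,ngpai] add [nwbvd] -> 5 lines: smxd mmo nwbvd rtiet his
Hunk 2: at line 1 remove [mmo] add [wxia,valuc,hpv] -> 7 lines: smxd wxia valuc hpv nwbvd rtiet his
Hunk 3: at line 2 remove [valuc,hpv] add [qcb,zbqq,ijnz] -> 8 lines: smxd wxia qcb zbqq ijnz nwbvd rtiet his
Hunk 4: at line 2 remove [qcb,zbqq,ijnz] add [ozs,suuov,ulaq] -> 8 lines: smxd wxia ozs suuov ulaq nwbvd rtiet his
Hunk 5: at line 1 remove [wxia] add [quga,mnumy] -> 9 lines: smxd quga mnumy ozs suuov ulaq nwbvd rtiet his
Hunk 6: at line 6 remove [nwbvd,rtiet] add [lqszo,usk] -> 9 lines: smxd quga mnumy ozs suuov ulaq lqszo usk his
Hunk 7: at line 2 remove [mnumy,ozs] add [catjg,cyx] -> 9 lines: smxd quga catjg cyx suuov ulaq lqszo usk his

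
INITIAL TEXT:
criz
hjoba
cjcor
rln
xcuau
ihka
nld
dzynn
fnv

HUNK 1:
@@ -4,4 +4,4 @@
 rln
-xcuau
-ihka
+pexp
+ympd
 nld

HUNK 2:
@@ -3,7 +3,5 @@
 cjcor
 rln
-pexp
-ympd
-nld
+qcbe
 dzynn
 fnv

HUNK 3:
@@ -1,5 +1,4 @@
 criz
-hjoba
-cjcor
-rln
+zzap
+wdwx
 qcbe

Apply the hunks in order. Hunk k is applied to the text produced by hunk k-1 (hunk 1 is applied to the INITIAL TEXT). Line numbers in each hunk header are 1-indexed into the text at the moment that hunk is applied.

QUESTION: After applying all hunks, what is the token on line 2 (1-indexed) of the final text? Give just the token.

Answer: zzap

Derivation:
Hunk 1: at line 4 remove [xcuau,ihka] add [pexp,ympd] -> 9 lines: criz hjoba cjcor rln pexp ympd nld dzynn fnv
Hunk 2: at line 3 remove [pexp,ympd,nld] add [qcbe] -> 7 lines: criz hjoba cjcor rln qcbe dzynn fnv
Hunk 3: at line 1 remove [hjoba,cjcor,rln] add [zzap,wdwx] -> 6 lines: criz zzap wdwx qcbe dzynn fnv
Final line 2: zzap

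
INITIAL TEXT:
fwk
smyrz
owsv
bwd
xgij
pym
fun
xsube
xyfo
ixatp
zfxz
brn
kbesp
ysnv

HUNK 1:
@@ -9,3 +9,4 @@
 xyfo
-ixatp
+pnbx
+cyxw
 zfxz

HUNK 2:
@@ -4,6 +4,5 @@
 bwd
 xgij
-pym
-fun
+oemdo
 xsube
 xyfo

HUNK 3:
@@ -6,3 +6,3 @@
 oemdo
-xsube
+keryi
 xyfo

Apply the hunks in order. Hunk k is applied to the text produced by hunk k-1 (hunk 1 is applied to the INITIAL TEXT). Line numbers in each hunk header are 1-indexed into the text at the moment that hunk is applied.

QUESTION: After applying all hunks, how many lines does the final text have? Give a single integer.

Answer: 14

Derivation:
Hunk 1: at line 9 remove [ixatp] add [pnbx,cyxw] -> 15 lines: fwk smyrz owsv bwd xgij pym fun xsube xyfo pnbx cyxw zfxz brn kbesp ysnv
Hunk 2: at line 4 remove [pym,fun] add [oemdo] -> 14 lines: fwk smyrz owsv bwd xgij oemdo xsube xyfo pnbx cyxw zfxz brn kbesp ysnv
Hunk 3: at line 6 remove [xsube] add [keryi] -> 14 lines: fwk smyrz owsv bwd xgij oemdo keryi xyfo pnbx cyxw zfxz brn kbesp ysnv
Final line count: 14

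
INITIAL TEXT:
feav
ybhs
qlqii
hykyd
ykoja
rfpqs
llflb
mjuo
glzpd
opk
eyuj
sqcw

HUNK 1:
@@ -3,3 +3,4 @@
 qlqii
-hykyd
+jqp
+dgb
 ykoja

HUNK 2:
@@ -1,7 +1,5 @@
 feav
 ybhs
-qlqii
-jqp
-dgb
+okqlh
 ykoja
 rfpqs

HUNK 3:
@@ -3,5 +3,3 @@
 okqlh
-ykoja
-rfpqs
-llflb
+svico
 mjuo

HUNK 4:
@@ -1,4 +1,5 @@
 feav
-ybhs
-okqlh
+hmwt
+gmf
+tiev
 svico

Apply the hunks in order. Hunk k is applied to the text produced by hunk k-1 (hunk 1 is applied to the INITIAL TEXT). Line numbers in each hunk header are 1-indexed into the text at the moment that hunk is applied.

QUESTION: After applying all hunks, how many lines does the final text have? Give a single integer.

Answer: 10

Derivation:
Hunk 1: at line 3 remove [hykyd] add [jqp,dgb] -> 13 lines: feav ybhs qlqii jqp dgb ykoja rfpqs llflb mjuo glzpd opk eyuj sqcw
Hunk 2: at line 1 remove [qlqii,jqp,dgb] add [okqlh] -> 11 lines: feav ybhs okqlh ykoja rfpqs llflb mjuo glzpd opk eyuj sqcw
Hunk 3: at line 3 remove [ykoja,rfpqs,llflb] add [svico] -> 9 lines: feav ybhs okqlh svico mjuo glzpd opk eyuj sqcw
Hunk 4: at line 1 remove [ybhs,okqlh] add [hmwt,gmf,tiev] -> 10 lines: feav hmwt gmf tiev svico mjuo glzpd opk eyuj sqcw
Final line count: 10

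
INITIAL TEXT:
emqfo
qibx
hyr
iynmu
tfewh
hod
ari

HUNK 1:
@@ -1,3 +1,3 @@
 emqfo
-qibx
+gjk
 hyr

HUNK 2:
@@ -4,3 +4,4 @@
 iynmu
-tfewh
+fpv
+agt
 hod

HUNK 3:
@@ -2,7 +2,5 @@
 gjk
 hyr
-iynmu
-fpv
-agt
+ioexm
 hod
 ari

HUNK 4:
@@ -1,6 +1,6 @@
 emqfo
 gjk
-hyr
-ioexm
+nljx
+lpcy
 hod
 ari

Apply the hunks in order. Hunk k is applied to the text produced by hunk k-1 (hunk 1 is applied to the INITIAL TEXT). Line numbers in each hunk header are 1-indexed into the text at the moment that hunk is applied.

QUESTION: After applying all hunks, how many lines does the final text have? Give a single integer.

Hunk 1: at line 1 remove [qibx] add [gjk] -> 7 lines: emqfo gjk hyr iynmu tfewh hod ari
Hunk 2: at line 4 remove [tfewh] add [fpv,agt] -> 8 lines: emqfo gjk hyr iynmu fpv agt hod ari
Hunk 3: at line 2 remove [iynmu,fpv,agt] add [ioexm] -> 6 lines: emqfo gjk hyr ioexm hod ari
Hunk 4: at line 1 remove [hyr,ioexm] add [nljx,lpcy] -> 6 lines: emqfo gjk nljx lpcy hod ari
Final line count: 6

Answer: 6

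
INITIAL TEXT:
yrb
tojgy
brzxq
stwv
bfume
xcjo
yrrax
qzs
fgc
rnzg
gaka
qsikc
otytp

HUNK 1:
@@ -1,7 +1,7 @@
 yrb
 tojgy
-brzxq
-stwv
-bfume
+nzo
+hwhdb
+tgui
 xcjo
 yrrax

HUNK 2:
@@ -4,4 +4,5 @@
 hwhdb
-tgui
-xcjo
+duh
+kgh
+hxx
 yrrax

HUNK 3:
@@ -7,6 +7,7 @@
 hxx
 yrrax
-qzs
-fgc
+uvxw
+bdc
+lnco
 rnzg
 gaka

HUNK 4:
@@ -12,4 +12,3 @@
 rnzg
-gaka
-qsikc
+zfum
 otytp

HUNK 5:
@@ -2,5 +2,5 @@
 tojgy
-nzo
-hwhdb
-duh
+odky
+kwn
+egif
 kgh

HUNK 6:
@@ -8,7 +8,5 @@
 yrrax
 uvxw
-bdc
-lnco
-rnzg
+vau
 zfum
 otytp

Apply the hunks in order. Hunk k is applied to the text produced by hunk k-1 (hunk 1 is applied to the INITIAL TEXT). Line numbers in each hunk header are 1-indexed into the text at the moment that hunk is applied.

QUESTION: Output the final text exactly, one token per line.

Answer: yrb
tojgy
odky
kwn
egif
kgh
hxx
yrrax
uvxw
vau
zfum
otytp

Derivation:
Hunk 1: at line 1 remove [brzxq,stwv,bfume] add [nzo,hwhdb,tgui] -> 13 lines: yrb tojgy nzo hwhdb tgui xcjo yrrax qzs fgc rnzg gaka qsikc otytp
Hunk 2: at line 4 remove [tgui,xcjo] add [duh,kgh,hxx] -> 14 lines: yrb tojgy nzo hwhdb duh kgh hxx yrrax qzs fgc rnzg gaka qsikc otytp
Hunk 3: at line 7 remove [qzs,fgc] add [uvxw,bdc,lnco] -> 15 lines: yrb tojgy nzo hwhdb duh kgh hxx yrrax uvxw bdc lnco rnzg gaka qsikc otytp
Hunk 4: at line 12 remove [gaka,qsikc] add [zfum] -> 14 lines: yrb tojgy nzo hwhdb duh kgh hxx yrrax uvxw bdc lnco rnzg zfum otytp
Hunk 5: at line 2 remove [nzo,hwhdb,duh] add [odky,kwn,egif] -> 14 lines: yrb tojgy odky kwn egif kgh hxx yrrax uvxw bdc lnco rnzg zfum otytp
Hunk 6: at line 8 remove [bdc,lnco,rnzg] add [vau] -> 12 lines: yrb tojgy odky kwn egif kgh hxx yrrax uvxw vau zfum otytp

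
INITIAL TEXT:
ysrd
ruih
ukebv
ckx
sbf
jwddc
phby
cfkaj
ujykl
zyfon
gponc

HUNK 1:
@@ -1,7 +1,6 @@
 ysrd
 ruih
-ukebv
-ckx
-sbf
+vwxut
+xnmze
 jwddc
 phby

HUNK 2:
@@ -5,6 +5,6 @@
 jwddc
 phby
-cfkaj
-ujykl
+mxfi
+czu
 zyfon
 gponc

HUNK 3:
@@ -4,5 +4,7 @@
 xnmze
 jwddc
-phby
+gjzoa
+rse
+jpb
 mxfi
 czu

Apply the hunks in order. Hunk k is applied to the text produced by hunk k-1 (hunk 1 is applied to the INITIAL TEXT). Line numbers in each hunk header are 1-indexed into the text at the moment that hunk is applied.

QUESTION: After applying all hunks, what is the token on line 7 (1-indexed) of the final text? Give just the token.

Hunk 1: at line 1 remove [ukebv,ckx,sbf] add [vwxut,xnmze] -> 10 lines: ysrd ruih vwxut xnmze jwddc phby cfkaj ujykl zyfon gponc
Hunk 2: at line 5 remove [cfkaj,ujykl] add [mxfi,czu] -> 10 lines: ysrd ruih vwxut xnmze jwddc phby mxfi czu zyfon gponc
Hunk 3: at line 4 remove [phby] add [gjzoa,rse,jpb] -> 12 lines: ysrd ruih vwxut xnmze jwddc gjzoa rse jpb mxfi czu zyfon gponc
Final line 7: rse

Answer: rse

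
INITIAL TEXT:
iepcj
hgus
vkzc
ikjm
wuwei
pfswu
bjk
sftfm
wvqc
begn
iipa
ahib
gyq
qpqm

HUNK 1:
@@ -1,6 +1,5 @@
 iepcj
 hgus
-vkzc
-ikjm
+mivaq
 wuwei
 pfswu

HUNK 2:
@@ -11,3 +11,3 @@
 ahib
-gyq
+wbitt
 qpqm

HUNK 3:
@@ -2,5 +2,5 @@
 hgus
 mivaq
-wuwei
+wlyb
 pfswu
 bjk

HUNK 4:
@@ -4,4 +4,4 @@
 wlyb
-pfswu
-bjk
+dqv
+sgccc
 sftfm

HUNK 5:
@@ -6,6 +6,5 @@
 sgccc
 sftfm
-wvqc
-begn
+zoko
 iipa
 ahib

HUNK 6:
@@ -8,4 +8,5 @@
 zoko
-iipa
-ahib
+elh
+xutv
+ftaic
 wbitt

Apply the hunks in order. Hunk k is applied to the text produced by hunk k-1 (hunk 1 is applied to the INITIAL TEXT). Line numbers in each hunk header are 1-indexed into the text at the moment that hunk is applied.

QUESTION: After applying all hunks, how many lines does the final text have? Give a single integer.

Answer: 13

Derivation:
Hunk 1: at line 1 remove [vkzc,ikjm] add [mivaq] -> 13 lines: iepcj hgus mivaq wuwei pfswu bjk sftfm wvqc begn iipa ahib gyq qpqm
Hunk 2: at line 11 remove [gyq] add [wbitt] -> 13 lines: iepcj hgus mivaq wuwei pfswu bjk sftfm wvqc begn iipa ahib wbitt qpqm
Hunk 3: at line 2 remove [wuwei] add [wlyb] -> 13 lines: iepcj hgus mivaq wlyb pfswu bjk sftfm wvqc begn iipa ahib wbitt qpqm
Hunk 4: at line 4 remove [pfswu,bjk] add [dqv,sgccc] -> 13 lines: iepcj hgus mivaq wlyb dqv sgccc sftfm wvqc begn iipa ahib wbitt qpqm
Hunk 5: at line 6 remove [wvqc,begn] add [zoko] -> 12 lines: iepcj hgus mivaq wlyb dqv sgccc sftfm zoko iipa ahib wbitt qpqm
Hunk 6: at line 8 remove [iipa,ahib] add [elh,xutv,ftaic] -> 13 lines: iepcj hgus mivaq wlyb dqv sgccc sftfm zoko elh xutv ftaic wbitt qpqm
Final line count: 13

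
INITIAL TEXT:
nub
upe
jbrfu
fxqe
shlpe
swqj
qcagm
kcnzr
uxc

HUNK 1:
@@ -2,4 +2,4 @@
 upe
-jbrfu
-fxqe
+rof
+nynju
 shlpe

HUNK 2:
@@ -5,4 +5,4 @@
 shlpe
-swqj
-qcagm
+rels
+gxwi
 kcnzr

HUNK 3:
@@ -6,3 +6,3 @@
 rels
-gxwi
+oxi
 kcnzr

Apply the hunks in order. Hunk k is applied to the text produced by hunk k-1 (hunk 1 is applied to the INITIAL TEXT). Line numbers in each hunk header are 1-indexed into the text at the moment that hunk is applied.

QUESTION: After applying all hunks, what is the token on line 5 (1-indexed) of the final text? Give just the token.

Answer: shlpe

Derivation:
Hunk 1: at line 2 remove [jbrfu,fxqe] add [rof,nynju] -> 9 lines: nub upe rof nynju shlpe swqj qcagm kcnzr uxc
Hunk 2: at line 5 remove [swqj,qcagm] add [rels,gxwi] -> 9 lines: nub upe rof nynju shlpe rels gxwi kcnzr uxc
Hunk 3: at line 6 remove [gxwi] add [oxi] -> 9 lines: nub upe rof nynju shlpe rels oxi kcnzr uxc
Final line 5: shlpe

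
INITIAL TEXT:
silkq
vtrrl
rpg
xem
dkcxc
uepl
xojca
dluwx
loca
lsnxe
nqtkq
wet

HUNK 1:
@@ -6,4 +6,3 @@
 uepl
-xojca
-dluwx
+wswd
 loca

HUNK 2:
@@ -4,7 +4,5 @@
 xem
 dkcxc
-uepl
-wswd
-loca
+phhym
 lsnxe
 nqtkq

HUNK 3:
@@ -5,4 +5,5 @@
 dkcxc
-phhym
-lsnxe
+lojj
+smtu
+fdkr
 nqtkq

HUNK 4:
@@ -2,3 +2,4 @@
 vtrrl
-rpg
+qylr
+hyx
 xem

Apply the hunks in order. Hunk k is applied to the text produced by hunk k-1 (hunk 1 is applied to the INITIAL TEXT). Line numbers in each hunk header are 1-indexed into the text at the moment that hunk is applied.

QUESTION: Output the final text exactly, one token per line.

Hunk 1: at line 6 remove [xojca,dluwx] add [wswd] -> 11 lines: silkq vtrrl rpg xem dkcxc uepl wswd loca lsnxe nqtkq wet
Hunk 2: at line 4 remove [uepl,wswd,loca] add [phhym] -> 9 lines: silkq vtrrl rpg xem dkcxc phhym lsnxe nqtkq wet
Hunk 3: at line 5 remove [phhym,lsnxe] add [lojj,smtu,fdkr] -> 10 lines: silkq vtrrl rpg xem dkcxc lojj smtu fdkr nqtkq wet
Hunk 4: at line 2 remove [rpg] add [qylr,hyx] -> 11 lines: silkq vtrrl qylr hyx xem dkcxc lojj smtu fdkr nqtkq wet

Answer: silkq
vtrrl
qylr
hyx
xem
dkcxc
lojj
smtu
fdkr
nqtkq
wet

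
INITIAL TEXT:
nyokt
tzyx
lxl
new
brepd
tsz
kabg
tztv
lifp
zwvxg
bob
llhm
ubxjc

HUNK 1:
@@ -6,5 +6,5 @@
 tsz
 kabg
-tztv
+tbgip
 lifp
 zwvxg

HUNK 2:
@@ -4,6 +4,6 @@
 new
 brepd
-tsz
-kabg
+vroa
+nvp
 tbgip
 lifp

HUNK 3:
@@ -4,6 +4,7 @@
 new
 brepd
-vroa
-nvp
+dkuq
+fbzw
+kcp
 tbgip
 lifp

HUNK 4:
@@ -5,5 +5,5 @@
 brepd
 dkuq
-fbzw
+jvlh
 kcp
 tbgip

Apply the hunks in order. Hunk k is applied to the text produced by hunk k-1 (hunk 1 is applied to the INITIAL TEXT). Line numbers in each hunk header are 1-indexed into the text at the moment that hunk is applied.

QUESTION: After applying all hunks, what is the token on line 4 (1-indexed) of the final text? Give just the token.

Answer: new

Derivation:
Hunk 1: at line 6 remove [tztv] add [tbgip] -> 13 lines: nyokt tzyx lxl new brepd tsz kabg tbgip lifp zwvxg bob llhm ubxjc
Hunk 2: at line 4 remove [tsz,kabg] add [vroa,nvp] -> 13 lines: nyokt tzyx lxl new brepd vroa nvp tbgip lifp zwvxg bob llhm ubxjc
Hunk 3: at line 4 remove [vroa,nvp] add [dkuq,fbzw,kcp] -> 14 lines: nyokt tzyx lxl new brepd dkuq fbzw kcp tbgip lifp zwvxg bob llhm ubxjc
Hunk 4: at line 5 remove [fbzw] add [jvlh] -> 14 lines: nyokt tzyx lxl new brepd dkuq jvlh kcp tbgip lifp zwvxg bob llhm ubxjc
Final line 4: new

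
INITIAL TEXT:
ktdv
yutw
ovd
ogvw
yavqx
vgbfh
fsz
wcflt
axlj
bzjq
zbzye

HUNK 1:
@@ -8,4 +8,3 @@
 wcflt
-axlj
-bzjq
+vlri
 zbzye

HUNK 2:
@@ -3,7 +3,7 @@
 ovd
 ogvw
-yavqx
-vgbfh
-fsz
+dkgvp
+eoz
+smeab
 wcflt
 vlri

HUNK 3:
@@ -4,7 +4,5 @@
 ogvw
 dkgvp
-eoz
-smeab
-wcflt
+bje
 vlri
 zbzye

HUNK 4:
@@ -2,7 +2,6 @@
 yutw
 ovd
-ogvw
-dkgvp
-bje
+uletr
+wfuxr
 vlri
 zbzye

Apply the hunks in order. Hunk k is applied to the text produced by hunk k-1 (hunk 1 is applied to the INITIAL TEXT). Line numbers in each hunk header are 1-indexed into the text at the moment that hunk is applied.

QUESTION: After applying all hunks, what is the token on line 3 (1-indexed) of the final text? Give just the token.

Hunk 1: at line 8 remove [axlj,bzjq] add [vlri] -> 10 lines: ktdv yutw ovd ogvw yavqx vgbfh fsz wcflt vlri zbzye
Hunk 2: at line 3 remove [yavqx,vgbfh,fsz] add [dkgvp,eoz,smeab] -> 10 lines: ktdv yutw ovd ogvw dkgvp eoz smeab wcflt vlri zbzye
Hunk 3: at line 4 remove [eoz,smeab,wcflt] add [bje] -> 8 lines: ktdv yutw ovd ogvw dkgvp bje vlri zbzye
Hunk 4: at line 2 remove [ogvw,dkgvp,bje] add [uletr,wfuxr] -> 7 lines: ktdv yutw ovd uletr wfuxr vlri zbzye
Final line 3: ovd

Answer: ovd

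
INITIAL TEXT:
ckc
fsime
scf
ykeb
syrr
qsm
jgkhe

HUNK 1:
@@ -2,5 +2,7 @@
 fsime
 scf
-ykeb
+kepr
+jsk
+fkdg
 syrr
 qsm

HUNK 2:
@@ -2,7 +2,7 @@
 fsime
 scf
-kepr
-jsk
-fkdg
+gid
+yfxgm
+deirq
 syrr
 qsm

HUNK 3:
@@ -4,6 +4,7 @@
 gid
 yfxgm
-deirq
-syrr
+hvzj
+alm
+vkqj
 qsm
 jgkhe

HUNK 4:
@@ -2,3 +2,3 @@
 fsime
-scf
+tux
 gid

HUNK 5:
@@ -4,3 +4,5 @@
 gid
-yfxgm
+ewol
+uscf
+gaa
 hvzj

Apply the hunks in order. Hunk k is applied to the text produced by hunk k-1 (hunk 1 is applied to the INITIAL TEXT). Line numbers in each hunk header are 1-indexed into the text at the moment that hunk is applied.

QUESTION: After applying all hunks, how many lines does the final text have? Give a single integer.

Answer: 12

Derivation:
Hunk 1: at line 2 remove [ykeb] add [kepr,jsk,fkdg] -> 9 lines: ckc fsime scf kepr jsk fkdg syrr qsm jgkhe
Hunk 2: at line 2 remove [kepr,jsk,fkdg] add [gid,yfxgm,deirq] -> 9 lines: ckc fsime scf gid yfxgm deirq syrr qsm jgkhe
Hunk 3: at line 4 remove [deirq,syrr] add [hvzj,alm,vkqj] -> 10 lines: ckc fsime scf gid yfxgm hvzj alm vkqj qsm jgkhe
Hunk 4: at line 2 remove [scf] add [tux] -> 10 lines: ckc fsime tux gid yfxgm hvzj alm vkqj qsm jgkhe
Hunk 5: at line 4 remove [yfxgm] add [ewol,uscf,gaa] -> 12 lines: ckc fsime tux gid ewol uscf gaa hvzj alm vkqj qsm jgkhe
Final line count: 12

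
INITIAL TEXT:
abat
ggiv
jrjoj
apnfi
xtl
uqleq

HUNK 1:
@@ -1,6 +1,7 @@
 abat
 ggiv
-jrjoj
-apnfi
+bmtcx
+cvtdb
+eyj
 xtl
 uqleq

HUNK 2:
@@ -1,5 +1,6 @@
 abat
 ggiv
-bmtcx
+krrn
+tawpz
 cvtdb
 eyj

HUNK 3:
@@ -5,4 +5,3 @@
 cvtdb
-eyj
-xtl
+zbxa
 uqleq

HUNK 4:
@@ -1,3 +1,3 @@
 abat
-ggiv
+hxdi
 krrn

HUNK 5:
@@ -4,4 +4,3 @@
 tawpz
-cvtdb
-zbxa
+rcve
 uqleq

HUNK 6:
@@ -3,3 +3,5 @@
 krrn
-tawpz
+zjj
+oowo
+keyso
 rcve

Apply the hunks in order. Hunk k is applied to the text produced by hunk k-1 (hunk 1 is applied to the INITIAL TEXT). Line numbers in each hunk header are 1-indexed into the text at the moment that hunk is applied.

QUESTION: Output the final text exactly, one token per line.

Answer: abat
hxdi
krrn
zjj
oowo
keyso
rcve
uqleq

Derivation:
Hunk 1: at line 1 remove [jrjoj,apnfi] add [bmtcx,cvtdb,eyj] -> 7 lines: abat ggiv bmtcx cvtdb eyj xtl uqleq
Hunk 2: at line 1 remove [bmtcx] add [krrn,tawpz] -> 8 lines: abat ggiv krrn tawpz cvtdb eyj xtl uqleq
Hunk 3: at line 5 remove [eyj,xtl] add [zbxa] -> 7 lines: abat ggiv krrn tawpz cvtdb zbxa uqleq
Hunk 4: at line 1 remove [ggiv] add [hxdi] -> 7 lines: abat hxdi krrn tawpz cvtdb zbxa uqleq
Hunk 5: at line 4 remove [cvtdb,zbxa] add [rcve] -> 6 lines: abat hxdi krrn tawpz rcve uqleq
Hunk 6: at line 3 remove [tawpz] add [zjj,oowo,keyso] -> 8 lines: abat hxdi krrn zjj oowo keyso rcve uqleq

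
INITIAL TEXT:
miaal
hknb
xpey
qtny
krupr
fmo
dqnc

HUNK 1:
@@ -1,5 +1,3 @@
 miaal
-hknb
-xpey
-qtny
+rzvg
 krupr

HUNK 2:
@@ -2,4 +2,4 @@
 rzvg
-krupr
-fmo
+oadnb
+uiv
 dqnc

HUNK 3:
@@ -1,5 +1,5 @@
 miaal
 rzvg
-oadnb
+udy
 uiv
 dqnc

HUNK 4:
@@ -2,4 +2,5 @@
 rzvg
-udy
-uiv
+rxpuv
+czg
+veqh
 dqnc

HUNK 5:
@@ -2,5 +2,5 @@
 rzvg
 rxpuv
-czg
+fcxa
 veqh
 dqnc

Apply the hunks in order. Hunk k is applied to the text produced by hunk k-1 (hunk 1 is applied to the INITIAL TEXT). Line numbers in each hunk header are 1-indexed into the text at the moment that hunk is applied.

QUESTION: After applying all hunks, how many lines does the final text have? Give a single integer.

Answer: 6

Derivation:
Hunk 1: at line 1 remove [hknb,xpey,qtny] add [rzvg] -> 5 lines: miaal rzvg krupr fmo dqnc
Hunk 2: at line 2 remove [krupr,fmo] add [oadnb,uiv] -> 5 lines: miaal rzvg oadnb uiv dqnc
Hunk 3: at line 1 remove [oadnb] add [udy] -> 5 lines: miaal rzvg udy uiv dqnc
Hunk 4: at line 2 remove [udy,uiv] add [rxpuv,czg,veqh] -> 6 lines: miaal rzvg rxpuv czg veqh dqnc
Hunk 5: at line 2 remove [czg] add [fcxa] -> 6 lines: miaal rzvg rxpuv fcxa veqh dqnc
Final line count: 6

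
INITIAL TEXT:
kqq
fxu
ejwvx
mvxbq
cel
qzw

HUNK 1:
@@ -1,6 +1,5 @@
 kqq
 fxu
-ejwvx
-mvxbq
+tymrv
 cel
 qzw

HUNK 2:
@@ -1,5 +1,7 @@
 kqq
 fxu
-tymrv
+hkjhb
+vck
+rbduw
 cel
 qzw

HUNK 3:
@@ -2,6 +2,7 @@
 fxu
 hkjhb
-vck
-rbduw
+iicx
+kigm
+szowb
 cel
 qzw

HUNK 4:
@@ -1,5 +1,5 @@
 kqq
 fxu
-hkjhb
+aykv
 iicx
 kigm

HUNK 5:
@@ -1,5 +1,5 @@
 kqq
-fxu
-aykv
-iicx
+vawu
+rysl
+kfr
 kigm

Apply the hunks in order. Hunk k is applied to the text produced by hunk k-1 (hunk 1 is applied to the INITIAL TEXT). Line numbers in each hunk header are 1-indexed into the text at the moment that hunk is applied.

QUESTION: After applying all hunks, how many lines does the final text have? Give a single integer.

Answer: 8

Derivation:
Hunk 1: at line 1 remove [ejwvx,mvxbq] add [tymrv] -> 5 lines: kqq fxu tymrv cel qzw
Hunk 2: at line 1 remove [tymrv] add [hkjhb,vck,rbduw] -> 7 lines: kqq fxu hkjhb vck rbduw cel qzw
Hunk 3: at line 2 remove [vck,rbduw] add [iicx,kigm,szowb] -> 8 lines: kqq fxu hkjhb iicx kigm szowb cel qzw
Hunk 4: at line 1 remove [hkjhb] add [aykv] -> 8 lines: kqq fxu aykv iicx kigm szowb cel qzw
Hunk 5: at line 1 remove [fxu,aykv,iicx] add [vawu,rysl,kfr] -> 8 lines: kqq vawu rysl kfr kigm szowb cel qzw
Final line count: 8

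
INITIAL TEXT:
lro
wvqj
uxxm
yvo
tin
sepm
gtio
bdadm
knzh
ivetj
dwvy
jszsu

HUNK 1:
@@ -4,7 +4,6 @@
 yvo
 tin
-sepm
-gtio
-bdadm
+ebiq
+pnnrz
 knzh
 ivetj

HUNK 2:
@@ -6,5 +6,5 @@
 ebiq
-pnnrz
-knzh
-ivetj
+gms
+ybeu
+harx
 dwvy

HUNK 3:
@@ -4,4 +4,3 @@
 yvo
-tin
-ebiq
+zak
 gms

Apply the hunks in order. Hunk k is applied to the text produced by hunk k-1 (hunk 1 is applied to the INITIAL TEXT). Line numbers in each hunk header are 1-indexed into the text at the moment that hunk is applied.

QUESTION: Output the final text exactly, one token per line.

Answer: lro
wvqj
uxxm
yvo
zak
gms
ybeu
harx
dwvy
jszsu

Derivation:
Hunk 1: at line 4 remove [sepm,gtio,bdadm] add [ebiq,pnnrz] -> 11 lines: lro wvqj uxxm yvo tin ebiq pnnrz knzh ivetj dwvy jszsu
Hunk 2: at line 6 remove [pnnrz,knzh,ivetj] add [gms,ybeu,harx] -> 11 lines: lro wvqj uxxm yvo tin ebiq gms ybeu harx dwvy jszsu
Hunk 3: at line 4 remove [tin,ebiq] add [zak] -> 10 lines: lro wvqj uxxm yvo zak gms ybeu harx dwvy jszsu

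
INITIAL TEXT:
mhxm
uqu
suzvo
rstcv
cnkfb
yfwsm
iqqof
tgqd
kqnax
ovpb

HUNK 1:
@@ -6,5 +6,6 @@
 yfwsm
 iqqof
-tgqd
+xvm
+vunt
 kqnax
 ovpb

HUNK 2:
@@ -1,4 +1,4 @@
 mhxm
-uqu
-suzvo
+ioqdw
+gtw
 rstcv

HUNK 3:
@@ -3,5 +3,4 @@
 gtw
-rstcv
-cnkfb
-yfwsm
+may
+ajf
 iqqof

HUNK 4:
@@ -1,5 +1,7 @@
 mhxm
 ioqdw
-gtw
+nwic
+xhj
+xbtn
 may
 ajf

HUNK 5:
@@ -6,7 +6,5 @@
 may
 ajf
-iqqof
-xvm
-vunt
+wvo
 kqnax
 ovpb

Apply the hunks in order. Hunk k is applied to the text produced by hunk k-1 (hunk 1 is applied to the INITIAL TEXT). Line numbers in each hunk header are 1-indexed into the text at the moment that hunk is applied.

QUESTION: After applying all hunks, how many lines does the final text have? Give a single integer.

Hunk 1: at line 6 remove [tgqd] add [xvm,vunt] -> 11 lines: mhxm uqu suzvo rstcv cnkfb yfwsm iqqof xvm vunt kqnax ovpb
Hunk 2: at line 1 remove [uqu,suzvo] add [ioqdw,gtw] -> 11 lines: mhxm ioqdw gtw rstcv cnkfb yfwsm iqqof xvm vunt kqnax ovpb
Hunk 3: at line 3 remove [rstcv,cnkfb,yfwsm] add [may,ajf] -> 10 lines: mhxm ioqdw gtw may ajf iqqof xvm vunt kqnax ovpb
Hunk 4: at line 1 remove [gtw] add [nwic,xhj,xbtn] -> 12 lines: mhxm ioqdw nwic xhj xbtn may ajf iqqof xvm vunt kqnax ovpb
Hunk 5: at line 6 remove [iqqof,xvm,vunt] add [wvo] -> 10 lines: mhxm ioqdw nwic xhj xbtn may ajf wvo kqnax ovpb
Final line count: 10

Answer: 10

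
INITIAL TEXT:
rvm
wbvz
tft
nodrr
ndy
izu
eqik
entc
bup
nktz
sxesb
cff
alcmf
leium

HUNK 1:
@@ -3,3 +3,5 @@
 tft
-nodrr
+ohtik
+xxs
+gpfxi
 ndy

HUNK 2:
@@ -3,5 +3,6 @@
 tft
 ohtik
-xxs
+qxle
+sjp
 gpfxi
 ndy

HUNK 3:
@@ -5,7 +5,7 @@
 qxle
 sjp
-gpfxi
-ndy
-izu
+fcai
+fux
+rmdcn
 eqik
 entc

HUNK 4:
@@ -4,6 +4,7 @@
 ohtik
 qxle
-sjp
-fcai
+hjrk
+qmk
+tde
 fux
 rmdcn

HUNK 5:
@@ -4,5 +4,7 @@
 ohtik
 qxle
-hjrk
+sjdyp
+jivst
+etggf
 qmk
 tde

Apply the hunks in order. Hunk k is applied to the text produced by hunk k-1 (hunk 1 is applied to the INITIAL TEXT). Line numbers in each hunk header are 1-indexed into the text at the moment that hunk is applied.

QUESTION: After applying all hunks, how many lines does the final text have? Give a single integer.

Hunk 1: at line 3 remove [nodrr] add [ohtik,xxs,gpfxi] -> 16 lines: rvm wbvz tft ohtik xxs gpfxi ndy izu eqik entc bup nktz sxesb cff alcmf leium
Hunk 2: at line 3 remove [xxs] add [qxle,sjp] -> 17 lines: rvm wbvz tft ohtik qxle sjp gpfxi ndy izu eqik entc bup nktz sxesb cff alcmf leium
Hunk 3: at line 5 remove [gpfxi,ndy,izu] add [fcai,fux,rmdcn] -> 17 lines: rvm wbvz tft ohtik qxle sjp fcai fux rmdcn eqik entc bup nktz sxesb cff alcmf leium
Hunk 4: at line 4 remove [sjp,fcai] add [hjrk,qmk,tde] -> 18 lines: rvm wbvz tft ohtik qxle hjrk qmk tde fux rmdcn eqik entc bup nktz sxesb cff alcmf leium
Hunk 5: at line 4 remove [hjrk] add [sjdyp,jivst,etggf] -> 20 lines: rvm wbvz tft ohtik qxle sjdyp jivst etggf qmk tde fux rmdcn eqik entc bup nktz sxesb cff alcmf leium
Final line count: 20

Answer: 20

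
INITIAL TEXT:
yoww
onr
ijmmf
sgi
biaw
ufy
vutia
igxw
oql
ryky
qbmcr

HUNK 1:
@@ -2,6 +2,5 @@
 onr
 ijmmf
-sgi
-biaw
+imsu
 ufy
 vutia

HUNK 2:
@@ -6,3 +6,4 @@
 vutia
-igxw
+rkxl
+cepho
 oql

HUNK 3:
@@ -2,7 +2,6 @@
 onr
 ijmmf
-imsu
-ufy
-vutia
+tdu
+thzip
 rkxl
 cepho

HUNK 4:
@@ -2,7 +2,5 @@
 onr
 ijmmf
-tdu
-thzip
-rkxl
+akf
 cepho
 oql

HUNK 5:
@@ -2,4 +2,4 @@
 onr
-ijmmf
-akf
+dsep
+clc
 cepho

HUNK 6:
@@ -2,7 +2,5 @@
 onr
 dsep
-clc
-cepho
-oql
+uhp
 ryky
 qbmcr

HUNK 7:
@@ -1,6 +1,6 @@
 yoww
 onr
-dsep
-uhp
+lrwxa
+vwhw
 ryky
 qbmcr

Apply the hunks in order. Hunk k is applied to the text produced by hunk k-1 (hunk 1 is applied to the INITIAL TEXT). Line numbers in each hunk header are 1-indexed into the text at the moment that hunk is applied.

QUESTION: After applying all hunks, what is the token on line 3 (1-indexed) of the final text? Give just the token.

Hunk 1: at line 2 remove [sgi,biaw] add [imsu] -> 10 lines: yoww onr ijmmf imsu ufy vutia igxw oql ryky qbmcr
Hunk 2: at line 6 remove [igxw] add [rkxl,cepho] -> 11 lines: yoww onr ijmmf imsu ufy vutia rkxl cepho oql ryky qbmcr
Hunk 3: at line 2 remove [imsu,ufy,vutia] add [tdu,thzip] -> 10 lines: yoww onr ijmmf tdu thzip rkxl cepho oql ryky qbmcr
Hunk 4: at line 2 remove [tdu,thzip,rkxl] add [akf] -> 8 lines: yoww onr ijmmf akf cepho oql ryky qbmcr
Hunk 5: at line 2 remove [ijmmf,akf] add [dsep,clc] -> 8 lines: yoww onr dsep clc cepho oql ryky qbmcr
Hunk 6: at line 2 remove [clc,cepho,oql] add [uhp] -> 6 lines: yoww onr dsep uhp ryky qbmcr
Hunk 7: at line 1 remove [dsep,uhp] add [lrwxa,vwhw] -> 6 lines: yoww onr lrwxa vwhw ryky qbmcr
Final line 3: lrwxa

Answer: lrwxa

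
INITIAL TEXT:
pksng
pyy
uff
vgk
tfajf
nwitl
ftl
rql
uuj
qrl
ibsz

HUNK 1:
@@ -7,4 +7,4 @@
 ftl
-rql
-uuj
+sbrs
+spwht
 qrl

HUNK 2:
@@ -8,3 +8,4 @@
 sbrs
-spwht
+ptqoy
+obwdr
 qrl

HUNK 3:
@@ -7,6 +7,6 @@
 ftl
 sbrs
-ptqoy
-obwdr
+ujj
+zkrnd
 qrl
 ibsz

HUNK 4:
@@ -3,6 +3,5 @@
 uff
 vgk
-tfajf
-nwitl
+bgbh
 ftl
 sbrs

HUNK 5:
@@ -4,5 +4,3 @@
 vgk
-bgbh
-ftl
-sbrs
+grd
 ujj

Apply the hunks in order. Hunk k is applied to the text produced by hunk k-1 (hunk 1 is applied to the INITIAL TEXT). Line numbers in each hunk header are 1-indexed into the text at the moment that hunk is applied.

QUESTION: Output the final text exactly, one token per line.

Answer: pksng
pyy
uff
vgk
grd
ujj
zkrnd
qrl
ibsz

Derivation:
Hunk 1: at line 7 remove [rql,uuj] add [sbrs,spwht] -> 11 lines: pksng pyy uff vgk tfajf nwitl ftl sbrs spwht qrl ibsz
Hunk 2: at line 8 remove [spwht] add [ptqoy,obwdr] -> 12 lines: pksng pyy uff vgk tfajf nwitl ftl sbrs ptqoy obwdr qrl ibsz
Hunk 3: at line 7 remove [ptqoy,obwdr] add [ujj,zkrnd] -> 12 lines: pksng pyy uff vgk tfajf nwitl ftl sbrs ujj zkrnd qrl ibsz
Hunk 4: at line 3 remove [tfajf,nwitl] add [bgbh] -> 11 lines: pksng pyy uff vgk bgbh ftl sbrs ujj zkrnd qrl ibsz
Hunk 5: at line 4 remove [bgbh,ftl,sbrs] add [grd] -> 9 lines: pksng pyy uff vgk grd ujj zkrnd qrl ibsz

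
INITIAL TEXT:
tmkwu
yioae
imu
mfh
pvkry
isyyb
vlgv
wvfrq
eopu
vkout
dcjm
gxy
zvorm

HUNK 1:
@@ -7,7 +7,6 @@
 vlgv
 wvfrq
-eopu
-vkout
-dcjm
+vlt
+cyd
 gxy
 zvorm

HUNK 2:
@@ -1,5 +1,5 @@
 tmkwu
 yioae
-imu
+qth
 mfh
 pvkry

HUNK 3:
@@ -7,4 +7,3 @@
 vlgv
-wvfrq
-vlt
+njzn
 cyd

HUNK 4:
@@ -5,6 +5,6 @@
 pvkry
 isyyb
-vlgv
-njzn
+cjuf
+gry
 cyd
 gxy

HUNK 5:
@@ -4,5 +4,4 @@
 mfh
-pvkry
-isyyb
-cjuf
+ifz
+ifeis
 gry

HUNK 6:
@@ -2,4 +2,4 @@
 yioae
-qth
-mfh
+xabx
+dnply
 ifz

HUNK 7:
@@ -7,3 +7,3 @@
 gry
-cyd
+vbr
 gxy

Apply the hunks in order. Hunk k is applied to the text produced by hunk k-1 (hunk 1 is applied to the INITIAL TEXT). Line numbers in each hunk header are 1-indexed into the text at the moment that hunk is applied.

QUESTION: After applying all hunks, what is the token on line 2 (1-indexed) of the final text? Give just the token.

Answer: yioae

Derivation:
Hunk 1: at line 7 remove [eopu,vkout,dcjm] add [vlt,cyd] -> 12 lines: tmkwu yioae imu mfh pvkry isyyb vlgv wvfrq vlt cyd gxy zvorm
Hunk 2: at line 1 remove [imu] add [qth] -> 12 lines: tmkwu yioae qth mfh pvkry isyyb vlgv wvfrq vlt cyd gxy zvorm
Hunk 3: at line 7 remove [wvfrq,vlt] add [njzn] -> 11 lines: tmkwu yioae qth mfh pvkry isyyb vlgv njzn cyd gxy zvorm
Hunk 4: at line 5 remove [vlgv,njzn] add [cjuf,gry] -> 11 lines: tmkwu yioae qth mfh pvkry isyyb cjuf gry cyd gxy zvorm
Hunk 5: at line 4 remove [pvkry,isyyb,cjuf] add [ifz,ifeis] -> 10 lines: tmkwu yioae qth mfh ifz ifeis gry cyd gxy zvorm
Hunk 6: at line 2 remove [qth,mfh] add [xabx,dnply] -> 10 lines: tmkwu yioae xabx dnply ifz ifeis gry cyd gxy zvorm
Hunk 7: at line 7 remove [cyd] add [vbr] -> 10 lines: tmkwu yioae xabx dnply ifz ifeis gry vbr gxy zvorm
Final line 2: yioae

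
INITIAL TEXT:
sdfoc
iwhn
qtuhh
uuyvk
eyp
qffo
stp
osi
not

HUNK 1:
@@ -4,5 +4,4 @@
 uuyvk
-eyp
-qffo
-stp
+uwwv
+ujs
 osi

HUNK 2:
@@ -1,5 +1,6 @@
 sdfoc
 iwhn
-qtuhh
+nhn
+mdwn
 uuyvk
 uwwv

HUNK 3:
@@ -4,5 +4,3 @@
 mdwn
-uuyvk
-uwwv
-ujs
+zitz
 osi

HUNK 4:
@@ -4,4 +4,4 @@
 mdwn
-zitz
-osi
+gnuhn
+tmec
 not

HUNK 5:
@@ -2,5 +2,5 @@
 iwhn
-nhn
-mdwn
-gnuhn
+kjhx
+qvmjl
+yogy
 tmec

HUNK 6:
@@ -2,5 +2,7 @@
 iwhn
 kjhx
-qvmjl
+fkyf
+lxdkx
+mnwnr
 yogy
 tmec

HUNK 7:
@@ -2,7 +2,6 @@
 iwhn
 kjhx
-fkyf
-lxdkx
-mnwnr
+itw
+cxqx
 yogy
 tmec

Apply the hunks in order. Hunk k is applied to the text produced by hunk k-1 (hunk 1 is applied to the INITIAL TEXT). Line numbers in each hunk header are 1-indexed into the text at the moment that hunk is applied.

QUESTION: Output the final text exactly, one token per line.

Hunk 1: at line 4 remove [eyp,qffo,stp] add [uwwv,ujs] -> 8 lines: sdfoc iwhn qtuhh uuyvk uwwv ujs osi not
Hunk 2: at line 1 remove [qtuhh] add [nhn,mdwn] -> 9 lines: sdfoc iwhn nhn mdwn uuyvk uwwv ujs osi not
Hunk 3: at line 4 remove [uuyvk,uwwv,ujs] add [zitz] -> 7 lines: sdfoc iwhn nhn mdwn zitz osi not
Hunk 4: at line 4 remove [zitz,osi] add [gnuhn,tmec] -> 7 lines: sdfoc iwhn nhn mdwn gnuhn tmec not
Hunk 5: at line 2 remove [nhn,mdwn,gnuhn] add [kjhx,qvmjl,yogy] -> 7 lines: sdfoc iwhn kjhx qvmjl yogy tmec not
Hunk 6: at line 2 remove [qvmjl] add [fkyf,lxdkx,mnwnr] -> 9 lines: sdfoc iwhn kjhx fkyf lxdkx mnwnr yogy tmec not
Hunk 7: at line 2 remove [fkyf,lxdkx,mnwnr] add [itw,cxqx] -> 8 lines: sdfoc iwhn kjhx itw cxqx yogy tmec not

Answer: sdfoc
iwhn
kjhx
itw
cxqx
yogy
tmec
not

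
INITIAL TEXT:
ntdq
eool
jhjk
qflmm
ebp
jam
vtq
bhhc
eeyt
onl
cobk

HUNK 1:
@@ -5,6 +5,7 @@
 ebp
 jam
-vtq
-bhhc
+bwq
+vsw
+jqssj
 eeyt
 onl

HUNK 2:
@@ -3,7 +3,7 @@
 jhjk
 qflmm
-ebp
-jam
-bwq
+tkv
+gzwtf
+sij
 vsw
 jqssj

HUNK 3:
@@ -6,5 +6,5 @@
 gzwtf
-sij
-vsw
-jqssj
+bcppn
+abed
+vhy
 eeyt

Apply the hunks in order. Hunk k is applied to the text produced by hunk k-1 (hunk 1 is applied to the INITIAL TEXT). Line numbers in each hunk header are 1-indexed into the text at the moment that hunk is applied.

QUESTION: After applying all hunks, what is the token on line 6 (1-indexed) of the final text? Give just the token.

Hunk 1: at line 5 remove [vtq,bhhc] add [bwq,vsw,jqssj] -> 12 lines: ntdq eool jhjk qflmm ebp jam bwq vsw jqssj eeyt onl cobk
Hunk 2: at line 3 remove [ebp,jam,bwq] add [tkv,gzwtf,sij] -> 12 lines: ntdq eool jhjk qflmm tkv gzwtf sij vsw jqssj eeyt onl cobk
Hunk 3: at line 6 remove [sij,vsw,jqssj] add [bcppn,abed,vhy] -> 12 lines: ntdq eool jhjk qflmm tkv gzwtf bcppn abed vhy eeyt onl cobk
Final line 6: gzwtf

Answer: gzwtf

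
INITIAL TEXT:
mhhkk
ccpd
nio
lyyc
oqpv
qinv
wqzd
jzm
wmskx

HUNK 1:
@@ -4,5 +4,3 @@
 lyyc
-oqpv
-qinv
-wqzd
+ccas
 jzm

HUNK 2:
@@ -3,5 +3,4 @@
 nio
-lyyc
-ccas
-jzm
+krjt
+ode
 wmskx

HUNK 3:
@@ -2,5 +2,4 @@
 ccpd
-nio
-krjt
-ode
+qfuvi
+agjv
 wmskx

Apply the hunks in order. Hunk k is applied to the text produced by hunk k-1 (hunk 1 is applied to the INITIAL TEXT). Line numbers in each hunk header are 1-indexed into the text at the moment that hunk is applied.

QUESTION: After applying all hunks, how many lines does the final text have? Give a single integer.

Answer: 5

Derivation:
Hunk 1: at line 4 remove [oqpv,qinv,wqzd] add [ccas] -> 7 lines: mhhkk ccpd nio lyyc ccas jzm wmskx
Hunk 2: at line 3 remove [lyyc,ccas,jzm] add [krjt,ode] -> 6 lines: mhhkk ccpd nio krjt ode wmskx
Hunk 3: at line 2 remove [nio,krjt,ode] add [qfuvi,agjv] -> 5 lines: mhhkk ccpd qfuvi agjv wmskx
Final line count: 5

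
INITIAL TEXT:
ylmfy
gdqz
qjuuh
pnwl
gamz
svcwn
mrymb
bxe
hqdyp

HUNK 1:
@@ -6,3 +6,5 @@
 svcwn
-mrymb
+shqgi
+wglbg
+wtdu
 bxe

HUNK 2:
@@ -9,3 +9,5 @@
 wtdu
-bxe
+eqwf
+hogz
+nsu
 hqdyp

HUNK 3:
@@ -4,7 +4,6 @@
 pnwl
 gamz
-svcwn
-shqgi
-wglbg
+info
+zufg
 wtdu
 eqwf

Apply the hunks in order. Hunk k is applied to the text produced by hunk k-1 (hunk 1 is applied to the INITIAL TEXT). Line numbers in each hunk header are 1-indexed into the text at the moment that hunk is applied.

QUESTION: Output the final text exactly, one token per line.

Answer: ylmfy
gdqz
qjuuh
pnwl
gamz
info
zufg
wtdu
eqwf
hogz
nsu
hqdyp

Derivation:
Hunk 1: at line 6 remove [mrymb] add [shqgi,wglbg,wtdu] -> 11 lines: ylmfy gdqz qjuuh pnwl gamz svcwn shqgi wglbg wtdu bxe hqdyp
Hunk 2: at line 9 remove [bxe] add [eqwf,hogz,nsu] -> 13 lines: ylmfy gdqz qjuuh pnwl gamz svcwn shqgi wglbg wtdu eqwf hogz nsu hqdyp
Hunk 3: at line 4 remove [svcwn,shqgi,wglbg] add [info,zufg] -> 12 lines: ylmfy gdqz qjuuh pnwl gamz info zufg wtdu eqwf hogz nsu hqdyp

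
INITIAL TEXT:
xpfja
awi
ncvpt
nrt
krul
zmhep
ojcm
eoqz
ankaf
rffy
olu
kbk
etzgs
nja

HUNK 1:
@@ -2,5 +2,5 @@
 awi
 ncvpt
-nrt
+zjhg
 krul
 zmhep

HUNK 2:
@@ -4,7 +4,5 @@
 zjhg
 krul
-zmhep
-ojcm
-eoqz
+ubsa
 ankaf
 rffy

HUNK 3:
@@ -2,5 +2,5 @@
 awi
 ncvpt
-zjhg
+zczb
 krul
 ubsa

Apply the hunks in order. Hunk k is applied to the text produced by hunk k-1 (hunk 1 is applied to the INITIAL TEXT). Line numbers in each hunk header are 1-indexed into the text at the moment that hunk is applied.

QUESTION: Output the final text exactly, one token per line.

Answer: xpfja
awi
ncvpt
zczb
krul
ubsa
ankaf
rffy
olu
kbk
etzgs
nja

Derivation:
Hunk 1: at line 2 remove [nrt] add [zjhg] -> 14 lines: xpfja awi ncvpt zjhg krul zmhep ojcm eoqz ankaf rffy olu kbk etzgs nja
Hunk 2: at line 4 remove [zmhep,ojcm,eoqz] add [ubsa] -> 12 lines: xpfja awi ncvpt zjhg krul ubsa ankaf rffy olu kbk etzgs nja
Hunk 3: at line 2 remove [zjhg] add [zczb] -> 12 lines: xpfja awi ncvpt zczb krul ubsa ankaf rffy olu kbk etzgs nja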